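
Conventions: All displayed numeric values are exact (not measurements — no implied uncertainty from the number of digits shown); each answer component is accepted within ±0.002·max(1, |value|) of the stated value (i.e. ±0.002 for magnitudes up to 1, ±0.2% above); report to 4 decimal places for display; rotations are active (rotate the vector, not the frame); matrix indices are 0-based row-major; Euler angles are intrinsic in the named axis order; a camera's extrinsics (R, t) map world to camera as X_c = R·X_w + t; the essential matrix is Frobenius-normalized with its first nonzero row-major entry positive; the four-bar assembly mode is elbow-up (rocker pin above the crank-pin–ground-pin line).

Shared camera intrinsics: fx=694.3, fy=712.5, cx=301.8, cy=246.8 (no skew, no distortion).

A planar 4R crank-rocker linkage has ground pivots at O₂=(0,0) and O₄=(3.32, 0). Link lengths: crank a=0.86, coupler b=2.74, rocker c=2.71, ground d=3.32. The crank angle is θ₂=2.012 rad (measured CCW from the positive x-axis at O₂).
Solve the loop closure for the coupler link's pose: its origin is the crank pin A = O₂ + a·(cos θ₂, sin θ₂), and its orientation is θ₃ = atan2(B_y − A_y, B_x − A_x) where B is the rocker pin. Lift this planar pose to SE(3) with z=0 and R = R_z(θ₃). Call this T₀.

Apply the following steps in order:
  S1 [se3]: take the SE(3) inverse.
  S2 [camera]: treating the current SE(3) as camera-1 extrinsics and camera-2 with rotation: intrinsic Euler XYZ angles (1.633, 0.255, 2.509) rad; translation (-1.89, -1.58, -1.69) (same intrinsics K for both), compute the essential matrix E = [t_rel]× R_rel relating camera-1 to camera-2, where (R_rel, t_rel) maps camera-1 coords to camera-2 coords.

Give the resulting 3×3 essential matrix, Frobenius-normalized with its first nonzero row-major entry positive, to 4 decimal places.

source (fourbar_fk): coupler pose = R=[0.8289 -0.5595 0.0000; 0.5595 0.8289 0.0000; 0.0000 0.0000 1.0000], t=(-0.3672, 0.7776, 0.0000)
after S1 (invert_se3): R=[0.8289 0.5595 0.0000; -0.5595 0.8289 0.0000; 0.0000 0.0000 1.0000], t=(-0.1307, -0.8500, 0.0000)
after S2 (essential): [0.1330 -0.3320 0.4602; -0.4885 0.3809 0.1491; 0.1948 0.0325 -0.4641]

matrix = [0.1330 -0.3320 0.4602; -0.4885 0.3809 0.1491; 0.1948 0.0325 -0.4641]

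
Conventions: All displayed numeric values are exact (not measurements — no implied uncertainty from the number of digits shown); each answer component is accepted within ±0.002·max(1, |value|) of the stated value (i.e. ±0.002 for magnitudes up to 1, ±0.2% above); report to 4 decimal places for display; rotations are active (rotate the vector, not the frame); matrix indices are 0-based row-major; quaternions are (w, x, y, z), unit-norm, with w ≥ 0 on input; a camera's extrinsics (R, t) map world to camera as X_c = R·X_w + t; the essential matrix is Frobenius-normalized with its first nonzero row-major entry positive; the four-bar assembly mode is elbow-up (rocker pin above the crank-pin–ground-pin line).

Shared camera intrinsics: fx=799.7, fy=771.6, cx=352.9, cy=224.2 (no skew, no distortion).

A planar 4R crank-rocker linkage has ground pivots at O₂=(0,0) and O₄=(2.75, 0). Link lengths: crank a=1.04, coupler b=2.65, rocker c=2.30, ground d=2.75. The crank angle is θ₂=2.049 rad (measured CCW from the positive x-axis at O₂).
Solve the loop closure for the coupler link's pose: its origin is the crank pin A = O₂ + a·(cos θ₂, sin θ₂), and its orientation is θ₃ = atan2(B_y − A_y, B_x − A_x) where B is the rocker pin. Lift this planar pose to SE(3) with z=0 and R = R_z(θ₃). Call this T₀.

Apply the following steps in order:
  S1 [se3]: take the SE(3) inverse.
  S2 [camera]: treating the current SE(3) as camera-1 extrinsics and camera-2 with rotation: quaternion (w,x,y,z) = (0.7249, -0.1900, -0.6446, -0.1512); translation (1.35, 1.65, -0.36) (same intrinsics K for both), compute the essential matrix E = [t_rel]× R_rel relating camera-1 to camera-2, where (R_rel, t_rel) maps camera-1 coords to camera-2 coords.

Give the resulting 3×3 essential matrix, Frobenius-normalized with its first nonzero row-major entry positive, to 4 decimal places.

matrix = [0.5562 -0.1310 0.1502; -0.3949 0.1299 0.1426; -0.0129 0.1027 0.6687]

source (fourbar_fk): coupler pose = R=[0.8904 -0.4552 0.0000; 0.4552 0.8904 0.0000; 0.0000 0.0000 1.0000], t=(-0.4786, 0.9233, 0.0000)
after S1 (invert_se3): R=[0.8904 0.4552 0.0000; -0.4552 0.8904 0.0000; 0.0000 0.0000 1.0000], t=(0.0059, -1.0400, 0.0000)
after S2 (essential): [0.5562 -0.1310 0.1502; -0.3949 0.1299 0.1426; -0.0129 0.1027 0.6687]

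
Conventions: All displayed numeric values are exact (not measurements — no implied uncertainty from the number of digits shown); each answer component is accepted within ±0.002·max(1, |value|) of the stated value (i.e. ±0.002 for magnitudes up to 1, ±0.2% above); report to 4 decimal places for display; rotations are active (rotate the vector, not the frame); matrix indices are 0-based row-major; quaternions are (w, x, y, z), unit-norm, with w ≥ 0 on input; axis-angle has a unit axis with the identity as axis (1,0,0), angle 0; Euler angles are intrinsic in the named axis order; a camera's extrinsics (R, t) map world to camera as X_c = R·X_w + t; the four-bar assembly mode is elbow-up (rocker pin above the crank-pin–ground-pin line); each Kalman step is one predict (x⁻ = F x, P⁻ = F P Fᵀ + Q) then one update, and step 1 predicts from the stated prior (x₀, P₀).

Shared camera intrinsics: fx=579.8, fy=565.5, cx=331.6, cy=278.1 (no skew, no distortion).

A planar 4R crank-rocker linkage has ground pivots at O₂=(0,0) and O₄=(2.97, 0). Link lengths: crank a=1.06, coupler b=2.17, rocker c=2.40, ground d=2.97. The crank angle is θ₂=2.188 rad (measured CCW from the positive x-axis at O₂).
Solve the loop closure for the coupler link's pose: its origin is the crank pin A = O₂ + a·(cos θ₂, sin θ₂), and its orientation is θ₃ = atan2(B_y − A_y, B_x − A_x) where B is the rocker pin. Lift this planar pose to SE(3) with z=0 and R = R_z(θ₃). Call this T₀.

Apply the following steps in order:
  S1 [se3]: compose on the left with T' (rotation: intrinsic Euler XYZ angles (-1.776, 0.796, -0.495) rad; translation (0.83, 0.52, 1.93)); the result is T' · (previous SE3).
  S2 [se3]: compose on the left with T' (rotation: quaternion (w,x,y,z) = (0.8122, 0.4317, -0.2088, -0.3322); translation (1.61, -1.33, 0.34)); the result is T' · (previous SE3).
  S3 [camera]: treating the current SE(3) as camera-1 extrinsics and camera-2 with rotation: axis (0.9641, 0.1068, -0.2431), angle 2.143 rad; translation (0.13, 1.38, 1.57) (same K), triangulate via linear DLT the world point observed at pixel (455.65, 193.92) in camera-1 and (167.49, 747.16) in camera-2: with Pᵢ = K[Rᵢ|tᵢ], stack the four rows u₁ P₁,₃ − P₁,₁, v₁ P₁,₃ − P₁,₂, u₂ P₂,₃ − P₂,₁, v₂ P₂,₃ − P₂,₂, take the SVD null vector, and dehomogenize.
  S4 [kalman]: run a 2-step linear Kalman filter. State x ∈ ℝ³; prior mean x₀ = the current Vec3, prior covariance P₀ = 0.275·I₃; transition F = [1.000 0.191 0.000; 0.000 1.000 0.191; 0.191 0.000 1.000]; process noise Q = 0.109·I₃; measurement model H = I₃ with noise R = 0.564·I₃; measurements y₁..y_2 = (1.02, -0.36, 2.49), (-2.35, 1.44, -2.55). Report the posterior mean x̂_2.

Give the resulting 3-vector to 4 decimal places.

source (fourbar_fk): coupler pose = R=[0.9075 -0.4201 0.0000; 0.4201 0.9075 0.0000; 0.0000 0.0000 1.0000], t=(-0.6135, 0.8644, 0.0000)
after S1 (compose_se3): R=[0.6982 0.0430 0.7146; -0.6857 -0.2464 0.6849; 0.2055 -0.9682 -0.1425], t=(0.7396, 0.3960, 0.8812)
after S2 (compose_se3): R=[0.1082 0.5473 0.8299; -0.8970 0.4136 -0.1558; -0.4285 -0.7276 0.5357], t=(1.7126, -2.1971, 1.1873)
after S3 (triangulate): (-1.8788, 0.2633, -1.7729)
after S4 (kf_track): (-1.2535, 0.3820, -1.1517)

result = (-1.2535, 0.3820, -1.1517)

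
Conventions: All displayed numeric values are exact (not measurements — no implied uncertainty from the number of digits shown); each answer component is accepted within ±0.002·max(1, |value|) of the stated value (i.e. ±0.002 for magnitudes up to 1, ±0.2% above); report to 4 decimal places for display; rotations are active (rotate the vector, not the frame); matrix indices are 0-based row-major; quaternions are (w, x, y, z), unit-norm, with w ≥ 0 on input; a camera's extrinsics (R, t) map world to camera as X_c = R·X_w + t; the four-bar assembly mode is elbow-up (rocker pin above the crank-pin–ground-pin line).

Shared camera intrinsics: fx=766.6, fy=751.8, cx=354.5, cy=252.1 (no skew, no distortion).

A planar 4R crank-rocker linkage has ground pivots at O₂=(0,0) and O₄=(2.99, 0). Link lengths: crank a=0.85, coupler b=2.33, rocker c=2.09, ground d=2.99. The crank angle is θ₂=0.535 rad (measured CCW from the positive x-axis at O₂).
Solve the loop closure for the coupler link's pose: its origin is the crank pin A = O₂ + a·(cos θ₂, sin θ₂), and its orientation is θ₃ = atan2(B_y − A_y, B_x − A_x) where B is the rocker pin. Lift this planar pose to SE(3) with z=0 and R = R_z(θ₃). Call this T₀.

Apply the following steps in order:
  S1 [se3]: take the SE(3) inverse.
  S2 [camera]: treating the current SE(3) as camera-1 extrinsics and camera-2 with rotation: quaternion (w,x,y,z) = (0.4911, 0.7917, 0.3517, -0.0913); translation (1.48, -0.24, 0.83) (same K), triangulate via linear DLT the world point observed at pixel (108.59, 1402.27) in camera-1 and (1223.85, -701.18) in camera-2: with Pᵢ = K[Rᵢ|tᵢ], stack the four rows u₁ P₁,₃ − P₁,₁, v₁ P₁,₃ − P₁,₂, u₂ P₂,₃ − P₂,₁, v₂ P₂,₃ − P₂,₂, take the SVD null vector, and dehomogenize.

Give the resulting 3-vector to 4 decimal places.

source (fourbar_fk): coupler pose = R=[0.7337 -0.6795 0.0000; 0.6795 0.7337 0.0000; 0.0000 0.0000 1.0000], t=(0.7312, 0.4334, 0.0000)
after S1 (invert_se3): R=[0.7337 0.6795 0.0000; -0.6795 0.7337 0.0000; 0.0000 0.0000 1.0000], t=(-0.8310, 0.1789, 0.0000)
after S2 (triangulate): (-1.0267, 1.6806, 1.3789)

result = (-1.0267, 1.6806, 1.3789)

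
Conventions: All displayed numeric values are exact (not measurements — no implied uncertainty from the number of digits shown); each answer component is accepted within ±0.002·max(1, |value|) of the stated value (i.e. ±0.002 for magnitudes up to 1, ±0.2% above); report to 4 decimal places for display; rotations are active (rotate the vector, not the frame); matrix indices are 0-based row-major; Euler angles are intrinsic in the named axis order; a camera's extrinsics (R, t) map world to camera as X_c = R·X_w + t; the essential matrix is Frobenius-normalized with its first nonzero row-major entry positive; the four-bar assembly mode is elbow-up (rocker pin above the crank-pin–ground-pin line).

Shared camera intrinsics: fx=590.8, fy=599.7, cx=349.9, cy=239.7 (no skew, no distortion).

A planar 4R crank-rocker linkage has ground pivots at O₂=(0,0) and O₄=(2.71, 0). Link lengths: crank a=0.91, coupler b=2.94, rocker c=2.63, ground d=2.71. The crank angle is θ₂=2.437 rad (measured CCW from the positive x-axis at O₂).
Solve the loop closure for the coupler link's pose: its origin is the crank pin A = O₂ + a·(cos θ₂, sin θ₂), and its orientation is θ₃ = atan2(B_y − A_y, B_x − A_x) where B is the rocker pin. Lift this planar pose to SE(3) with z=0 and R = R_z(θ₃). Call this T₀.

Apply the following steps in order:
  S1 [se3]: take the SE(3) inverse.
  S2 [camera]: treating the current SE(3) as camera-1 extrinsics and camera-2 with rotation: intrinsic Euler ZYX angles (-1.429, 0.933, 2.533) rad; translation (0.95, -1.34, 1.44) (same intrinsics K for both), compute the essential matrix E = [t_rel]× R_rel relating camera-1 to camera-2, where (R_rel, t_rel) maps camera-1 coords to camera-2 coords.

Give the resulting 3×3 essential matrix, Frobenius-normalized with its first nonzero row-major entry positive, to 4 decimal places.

matrix = [0.6396 -0.2121 -0.1749; -0.1844 -0.4811 -0.3370; -0.2377 -0.2340 -0.1585]

source (fourbar_fk): coupler pose = R=[0.7889 -0.6146 0.0000; 0.6146 0.7889 0.0000; 0.0000 0.0000 1.0000], t=(-0.6933, 0.5894, 0.0000)
after S1 (invert_se3): R=[0.7889 0.6146 0.0000; -0.6146 0.7889 0.0000; 0.0000 0.0000 1.0000], t=(0.1847, -0.8911, 0.0000)
after S2 (essential): [0.6396 -0.2121 -0.1749; -0.1844 -0.4811 -0.3370; -0.2377 -0.2340 -0.1585]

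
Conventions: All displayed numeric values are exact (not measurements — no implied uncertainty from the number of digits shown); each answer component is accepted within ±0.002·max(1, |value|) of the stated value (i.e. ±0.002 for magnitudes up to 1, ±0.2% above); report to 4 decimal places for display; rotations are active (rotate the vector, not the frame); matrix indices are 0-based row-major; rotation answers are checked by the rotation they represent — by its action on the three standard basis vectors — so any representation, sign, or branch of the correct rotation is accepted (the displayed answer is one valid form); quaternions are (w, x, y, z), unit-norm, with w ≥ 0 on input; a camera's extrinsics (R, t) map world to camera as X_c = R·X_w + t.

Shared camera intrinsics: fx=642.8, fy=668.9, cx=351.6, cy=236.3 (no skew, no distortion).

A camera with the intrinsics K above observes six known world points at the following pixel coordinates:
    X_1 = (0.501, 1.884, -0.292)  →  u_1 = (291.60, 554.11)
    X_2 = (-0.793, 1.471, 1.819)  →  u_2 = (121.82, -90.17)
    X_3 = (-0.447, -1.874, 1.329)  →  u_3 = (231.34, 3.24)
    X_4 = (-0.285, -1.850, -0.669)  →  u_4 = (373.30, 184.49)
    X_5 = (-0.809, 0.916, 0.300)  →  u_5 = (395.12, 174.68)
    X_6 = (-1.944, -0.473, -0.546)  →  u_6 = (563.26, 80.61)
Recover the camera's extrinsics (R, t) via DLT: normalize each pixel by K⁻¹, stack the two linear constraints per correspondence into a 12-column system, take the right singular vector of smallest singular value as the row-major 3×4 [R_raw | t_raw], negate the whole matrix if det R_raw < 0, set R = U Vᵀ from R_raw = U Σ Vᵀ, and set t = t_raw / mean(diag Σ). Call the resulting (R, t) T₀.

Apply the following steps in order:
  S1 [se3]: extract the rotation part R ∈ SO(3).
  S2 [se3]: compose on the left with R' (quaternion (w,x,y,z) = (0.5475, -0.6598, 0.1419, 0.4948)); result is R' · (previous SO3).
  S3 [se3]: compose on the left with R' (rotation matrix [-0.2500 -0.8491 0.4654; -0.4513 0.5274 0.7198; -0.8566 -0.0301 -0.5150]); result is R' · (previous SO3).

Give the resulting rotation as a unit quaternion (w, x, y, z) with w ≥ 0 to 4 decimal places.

rotation (quat) = (0.0689, -0.8929, -0.2669, -0.3561)

source (pnp_recover): camera pose = R=[-0.7375 0.0971 -0.6683; 0.6405 0.4142 -0.6466; 0.2140 -0.9050 -0.3677], t=(-0.2700, 0.0400, 4.2900)
after S1 (rot_of_se3): [-0.7375 0.0971 -0.6683; 0.6405 0.4142 -0.6466; 0.2140 -0.9050 -0.3677]
after S2 (compose_so3): [-0.9201 0.1939 0.3402; -0.3076 -0.8956 -0.3213; 0.2424 -0.4003 0.8838]
after S3 (compose_so3): [0.6040 0.5257 0.5990; 0.4275 -0.8480 0.3132; 0.6726 0.0670 -0.7369]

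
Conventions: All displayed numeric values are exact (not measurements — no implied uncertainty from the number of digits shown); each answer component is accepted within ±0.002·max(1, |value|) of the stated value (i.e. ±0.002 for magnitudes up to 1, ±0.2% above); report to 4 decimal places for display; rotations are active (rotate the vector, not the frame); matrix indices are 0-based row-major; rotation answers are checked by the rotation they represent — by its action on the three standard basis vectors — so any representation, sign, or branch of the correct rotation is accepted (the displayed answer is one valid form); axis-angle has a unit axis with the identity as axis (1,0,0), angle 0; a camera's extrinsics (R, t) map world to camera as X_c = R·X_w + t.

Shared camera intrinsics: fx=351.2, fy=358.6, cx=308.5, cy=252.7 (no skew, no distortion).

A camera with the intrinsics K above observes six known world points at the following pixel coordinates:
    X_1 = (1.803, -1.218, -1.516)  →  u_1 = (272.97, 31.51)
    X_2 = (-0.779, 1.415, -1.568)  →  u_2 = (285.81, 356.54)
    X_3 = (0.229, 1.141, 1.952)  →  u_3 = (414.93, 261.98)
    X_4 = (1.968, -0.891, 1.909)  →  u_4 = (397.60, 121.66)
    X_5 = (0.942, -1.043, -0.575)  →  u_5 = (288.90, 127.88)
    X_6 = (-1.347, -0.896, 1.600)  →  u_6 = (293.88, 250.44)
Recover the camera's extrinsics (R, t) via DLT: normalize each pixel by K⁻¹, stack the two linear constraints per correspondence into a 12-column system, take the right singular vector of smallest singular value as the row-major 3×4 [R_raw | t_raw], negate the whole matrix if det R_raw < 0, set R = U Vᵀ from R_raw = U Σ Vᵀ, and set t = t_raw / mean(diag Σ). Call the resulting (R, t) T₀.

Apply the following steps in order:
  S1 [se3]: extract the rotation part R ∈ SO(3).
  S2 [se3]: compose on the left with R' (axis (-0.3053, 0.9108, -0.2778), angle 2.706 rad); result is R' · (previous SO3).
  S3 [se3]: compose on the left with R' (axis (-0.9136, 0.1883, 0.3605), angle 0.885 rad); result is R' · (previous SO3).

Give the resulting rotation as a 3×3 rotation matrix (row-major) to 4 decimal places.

rotation (matrix) = ((-0.0317, -0.9600, 0.2781), (-0.0945, -0.2741, -0.9570), (0.9950, -0.0566, -0.0820))

source (pnp_recover): camera pose = R=[0.5665 0.6251 0.5370; -0.7333 0.6797 -0.0175; -0.3759 -0.3838 0.8434], t=(0.1401, -0.3999, 5.5801)
after S1 (rot_of_se3): [0.5665 0.6251 0.5370; -0.7333 0.6797 -0.0175; -0.3759 -0.3838 0.8434]
after S2 (compose_so3): [-0.3154 -0.9459 0.0764; -0.7290 0.1899 -0.6577; 0.6076 -0.2631 -0.7494]
after S3 (compose_so3): [-0.0317 -0.9600 0.2781; -0.0945 -0.2741 -0.9570; 0.9950 -0.0566 -0.0820]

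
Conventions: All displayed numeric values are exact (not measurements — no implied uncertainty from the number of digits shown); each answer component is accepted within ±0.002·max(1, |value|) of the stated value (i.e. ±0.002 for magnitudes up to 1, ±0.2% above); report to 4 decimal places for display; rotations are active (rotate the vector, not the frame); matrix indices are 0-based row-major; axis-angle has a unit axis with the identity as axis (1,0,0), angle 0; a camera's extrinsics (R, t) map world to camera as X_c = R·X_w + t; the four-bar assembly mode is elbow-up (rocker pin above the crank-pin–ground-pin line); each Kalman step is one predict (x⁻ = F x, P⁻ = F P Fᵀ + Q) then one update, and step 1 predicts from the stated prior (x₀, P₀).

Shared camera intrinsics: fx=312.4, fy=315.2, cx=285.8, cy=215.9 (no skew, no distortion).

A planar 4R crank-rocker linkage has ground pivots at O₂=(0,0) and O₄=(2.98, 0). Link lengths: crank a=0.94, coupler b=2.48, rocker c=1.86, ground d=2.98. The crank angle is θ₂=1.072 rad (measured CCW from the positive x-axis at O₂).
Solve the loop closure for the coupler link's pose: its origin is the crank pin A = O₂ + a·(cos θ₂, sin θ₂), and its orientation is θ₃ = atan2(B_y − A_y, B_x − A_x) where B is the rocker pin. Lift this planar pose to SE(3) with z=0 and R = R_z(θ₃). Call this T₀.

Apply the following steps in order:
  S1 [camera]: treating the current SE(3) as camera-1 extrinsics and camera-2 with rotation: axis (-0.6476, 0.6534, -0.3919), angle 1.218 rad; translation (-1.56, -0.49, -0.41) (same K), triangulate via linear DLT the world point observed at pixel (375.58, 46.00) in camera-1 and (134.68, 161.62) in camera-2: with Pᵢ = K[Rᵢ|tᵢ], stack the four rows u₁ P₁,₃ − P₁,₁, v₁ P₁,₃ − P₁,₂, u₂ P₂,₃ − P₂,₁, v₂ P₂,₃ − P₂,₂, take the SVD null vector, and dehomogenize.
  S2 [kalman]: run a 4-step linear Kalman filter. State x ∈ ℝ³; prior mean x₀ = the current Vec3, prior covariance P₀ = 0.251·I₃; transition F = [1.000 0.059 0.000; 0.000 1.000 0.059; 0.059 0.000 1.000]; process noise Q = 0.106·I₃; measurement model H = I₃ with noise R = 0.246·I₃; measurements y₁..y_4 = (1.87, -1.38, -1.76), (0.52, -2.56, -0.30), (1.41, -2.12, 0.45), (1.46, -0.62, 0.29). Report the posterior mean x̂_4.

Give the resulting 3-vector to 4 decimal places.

source (fourbar_fk): coupler pose = R=[0.9124 -0.4093 0.0000; 0.4093 0.9124 0.0000; 0.0000 0.0000 1.0000], t=(0.4497, 0.8255, 0.0000)
after S1 (triangulate): (-0.6816, -1.5455, 1.6022)
after S2 (kf_track): (1.1375, -1.3572, 0.2282)

result = (1.1375, -1.3572, 0.2282)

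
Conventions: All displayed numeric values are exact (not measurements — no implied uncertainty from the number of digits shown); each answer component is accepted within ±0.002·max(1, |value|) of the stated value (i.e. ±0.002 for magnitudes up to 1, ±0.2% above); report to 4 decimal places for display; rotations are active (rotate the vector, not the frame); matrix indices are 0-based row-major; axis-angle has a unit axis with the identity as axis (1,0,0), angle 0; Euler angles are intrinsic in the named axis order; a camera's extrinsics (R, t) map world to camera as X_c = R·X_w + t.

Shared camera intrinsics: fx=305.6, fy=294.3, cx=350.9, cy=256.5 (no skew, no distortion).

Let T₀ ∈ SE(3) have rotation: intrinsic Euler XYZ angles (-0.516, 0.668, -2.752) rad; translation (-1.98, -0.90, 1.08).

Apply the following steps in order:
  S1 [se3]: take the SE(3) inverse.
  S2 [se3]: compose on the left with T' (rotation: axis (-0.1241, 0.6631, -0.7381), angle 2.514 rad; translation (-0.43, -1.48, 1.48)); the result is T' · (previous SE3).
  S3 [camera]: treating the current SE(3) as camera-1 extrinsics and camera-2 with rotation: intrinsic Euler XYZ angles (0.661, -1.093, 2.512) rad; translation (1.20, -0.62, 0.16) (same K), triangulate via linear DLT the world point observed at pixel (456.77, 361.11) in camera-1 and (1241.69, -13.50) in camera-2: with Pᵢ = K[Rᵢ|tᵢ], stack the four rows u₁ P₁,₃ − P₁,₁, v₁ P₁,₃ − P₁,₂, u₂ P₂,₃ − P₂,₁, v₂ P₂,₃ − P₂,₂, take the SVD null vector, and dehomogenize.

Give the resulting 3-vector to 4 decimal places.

after S1 (invert_se3): R=[-0.7262 -0.0476 0.6858; 0.2982 -0.9207 0.2518; 0.6194 0.3874 0.6828], t=(-2.2215, -0.5102, 0.8376)
after S2 (compose_se3): R=[0.9963 -0.0097 -0.0852; -0.0846 -0.2745 -0.9579; -0.0140 0.9615 -0.2743], t=(1.6259, -0.8599, 2.6138)
after S3 (triangulate): (-1.1015, -1.1485, -1.1549)

result = (-1.1015, -1.1485, -1.1549)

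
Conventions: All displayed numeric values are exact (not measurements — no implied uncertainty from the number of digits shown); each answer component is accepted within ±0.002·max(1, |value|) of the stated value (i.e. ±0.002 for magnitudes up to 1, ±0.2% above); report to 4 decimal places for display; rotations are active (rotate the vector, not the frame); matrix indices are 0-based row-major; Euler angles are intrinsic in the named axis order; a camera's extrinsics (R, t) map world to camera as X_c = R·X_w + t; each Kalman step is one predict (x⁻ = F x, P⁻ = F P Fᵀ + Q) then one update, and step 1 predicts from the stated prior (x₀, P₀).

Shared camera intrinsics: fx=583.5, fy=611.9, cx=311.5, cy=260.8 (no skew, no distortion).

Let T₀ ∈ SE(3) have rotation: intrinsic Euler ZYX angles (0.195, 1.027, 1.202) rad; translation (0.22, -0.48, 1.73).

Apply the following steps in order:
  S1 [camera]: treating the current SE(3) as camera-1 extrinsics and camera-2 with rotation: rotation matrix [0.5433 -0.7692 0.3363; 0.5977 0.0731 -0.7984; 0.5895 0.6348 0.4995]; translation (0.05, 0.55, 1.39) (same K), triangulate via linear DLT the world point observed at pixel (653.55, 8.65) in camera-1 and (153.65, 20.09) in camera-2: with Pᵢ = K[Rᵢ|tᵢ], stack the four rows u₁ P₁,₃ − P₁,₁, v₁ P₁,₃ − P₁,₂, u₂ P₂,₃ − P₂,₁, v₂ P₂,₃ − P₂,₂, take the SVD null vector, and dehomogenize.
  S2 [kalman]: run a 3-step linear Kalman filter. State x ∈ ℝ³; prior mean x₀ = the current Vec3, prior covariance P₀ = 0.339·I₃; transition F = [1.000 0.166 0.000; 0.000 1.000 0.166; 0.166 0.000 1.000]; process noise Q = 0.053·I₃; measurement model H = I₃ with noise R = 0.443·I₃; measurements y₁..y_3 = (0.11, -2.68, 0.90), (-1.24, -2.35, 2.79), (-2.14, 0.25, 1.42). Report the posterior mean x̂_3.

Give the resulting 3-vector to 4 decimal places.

after S1 (triangulate): (-0.5599, 1.5314, 1.8719)
after S2 (kf_track): (-1.2492, -0.4050, 1.4769)

result = (-1.2492, -0.4050, 1.4769)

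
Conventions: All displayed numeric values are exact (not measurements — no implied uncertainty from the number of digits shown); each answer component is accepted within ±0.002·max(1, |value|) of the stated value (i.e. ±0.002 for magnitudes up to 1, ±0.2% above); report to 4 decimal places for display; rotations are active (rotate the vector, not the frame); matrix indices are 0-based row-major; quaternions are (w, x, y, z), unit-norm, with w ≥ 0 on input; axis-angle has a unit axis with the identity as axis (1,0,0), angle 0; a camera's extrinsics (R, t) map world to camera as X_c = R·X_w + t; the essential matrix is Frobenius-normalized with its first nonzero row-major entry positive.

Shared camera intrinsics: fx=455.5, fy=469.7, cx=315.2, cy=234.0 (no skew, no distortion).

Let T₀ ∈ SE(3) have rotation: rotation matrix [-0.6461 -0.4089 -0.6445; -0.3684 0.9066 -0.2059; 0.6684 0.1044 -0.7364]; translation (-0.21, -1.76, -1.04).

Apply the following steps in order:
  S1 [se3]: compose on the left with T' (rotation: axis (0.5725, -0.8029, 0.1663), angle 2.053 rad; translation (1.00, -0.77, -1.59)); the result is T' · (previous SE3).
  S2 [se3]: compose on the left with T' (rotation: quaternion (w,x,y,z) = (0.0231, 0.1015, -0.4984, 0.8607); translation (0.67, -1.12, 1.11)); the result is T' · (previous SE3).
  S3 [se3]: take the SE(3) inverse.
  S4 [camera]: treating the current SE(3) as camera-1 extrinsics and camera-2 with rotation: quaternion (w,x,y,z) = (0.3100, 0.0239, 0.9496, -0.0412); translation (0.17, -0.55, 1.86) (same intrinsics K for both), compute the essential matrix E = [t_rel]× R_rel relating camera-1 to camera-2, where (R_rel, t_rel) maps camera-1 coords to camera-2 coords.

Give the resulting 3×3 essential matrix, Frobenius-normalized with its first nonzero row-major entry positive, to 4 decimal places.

after S1 (compose_se3): R=[-0.0905 -0.8098 0.5798; -0.3069 0.5765 0.7573; -0.9474 -0.1094 -0.3007], t=(3.0349, -0.7733, -1.8771)
after S2 (compose_se3): R=[-0.0119 0.6944 -0.7195; 0.9769 -0.1454 -0.1565; -0.2133 -0.7048 -0.6766], t=(-2.4749, 0.7011, 1.4640)
after S3 (invert_se3): R=[-0.0119 0.9769 -0.2133; 0.6944 -0.1454 -0.7048; -0.7195 -0.1565 -0.6766], t=(-0.4022, 2.8522, -0.6804)
after S4 (essential): [0.3964 -0.0249 -0.0358; 0.0865 0.4893 0.5031; -0.5790 0.0452 0.0613]

matrix = [0.3964 -0.0249 -0.0358; 0.0865 0.4893 0.5031; -0.5790 0.0452 0.0613]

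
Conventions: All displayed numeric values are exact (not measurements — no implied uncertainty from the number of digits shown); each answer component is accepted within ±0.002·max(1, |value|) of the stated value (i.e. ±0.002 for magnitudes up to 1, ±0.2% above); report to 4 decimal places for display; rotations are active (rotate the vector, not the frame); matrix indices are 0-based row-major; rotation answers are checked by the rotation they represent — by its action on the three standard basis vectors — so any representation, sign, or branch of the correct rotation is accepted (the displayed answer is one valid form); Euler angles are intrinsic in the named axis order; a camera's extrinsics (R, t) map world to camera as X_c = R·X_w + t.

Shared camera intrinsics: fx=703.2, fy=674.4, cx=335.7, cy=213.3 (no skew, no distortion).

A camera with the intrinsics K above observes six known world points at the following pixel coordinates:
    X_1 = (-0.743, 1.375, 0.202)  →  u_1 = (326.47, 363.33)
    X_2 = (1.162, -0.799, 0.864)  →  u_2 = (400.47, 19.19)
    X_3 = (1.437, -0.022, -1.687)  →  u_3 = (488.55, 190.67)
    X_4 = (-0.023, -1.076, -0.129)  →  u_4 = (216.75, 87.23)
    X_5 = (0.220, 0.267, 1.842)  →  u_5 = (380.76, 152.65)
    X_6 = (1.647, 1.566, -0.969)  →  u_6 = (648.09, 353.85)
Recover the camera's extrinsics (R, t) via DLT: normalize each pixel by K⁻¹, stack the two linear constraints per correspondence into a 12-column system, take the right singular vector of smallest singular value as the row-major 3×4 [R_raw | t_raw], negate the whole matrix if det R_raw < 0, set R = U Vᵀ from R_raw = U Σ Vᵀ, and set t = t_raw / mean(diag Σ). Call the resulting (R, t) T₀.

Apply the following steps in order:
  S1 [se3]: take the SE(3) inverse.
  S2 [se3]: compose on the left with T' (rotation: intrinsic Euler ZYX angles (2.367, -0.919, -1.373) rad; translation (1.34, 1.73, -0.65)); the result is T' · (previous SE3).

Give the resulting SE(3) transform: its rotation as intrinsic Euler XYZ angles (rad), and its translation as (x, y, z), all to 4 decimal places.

rotation (euler_xyz) = (1.9227, -0.5670, 2.9342), translation = (3.9262, 5.9354, 0.8674)

source (pnp_recover): camera pose = R=[0.8348 0.5215 0.1764; -0.4375 0.8229 -0.3626; -0.3342 0.2255 0.9151], t=(-0.2100, -0.0700, 5.1602)
after S1 (invert_se3): R=[0.8348 -0.4375 -0.3342; 0.5215 0.8229 0.2255; 0.1764 -0.3626 0.9151], t=(1.8694, -0.9967, -4.7105)
after S2 (compose_se3): R=[-0.8254 -0.1737 -0.5371; 0.4224 0.4412 -0.7918; 0.3745 -0.8805 -0.2908], t=(3.9262, 5.9354, 0.8674)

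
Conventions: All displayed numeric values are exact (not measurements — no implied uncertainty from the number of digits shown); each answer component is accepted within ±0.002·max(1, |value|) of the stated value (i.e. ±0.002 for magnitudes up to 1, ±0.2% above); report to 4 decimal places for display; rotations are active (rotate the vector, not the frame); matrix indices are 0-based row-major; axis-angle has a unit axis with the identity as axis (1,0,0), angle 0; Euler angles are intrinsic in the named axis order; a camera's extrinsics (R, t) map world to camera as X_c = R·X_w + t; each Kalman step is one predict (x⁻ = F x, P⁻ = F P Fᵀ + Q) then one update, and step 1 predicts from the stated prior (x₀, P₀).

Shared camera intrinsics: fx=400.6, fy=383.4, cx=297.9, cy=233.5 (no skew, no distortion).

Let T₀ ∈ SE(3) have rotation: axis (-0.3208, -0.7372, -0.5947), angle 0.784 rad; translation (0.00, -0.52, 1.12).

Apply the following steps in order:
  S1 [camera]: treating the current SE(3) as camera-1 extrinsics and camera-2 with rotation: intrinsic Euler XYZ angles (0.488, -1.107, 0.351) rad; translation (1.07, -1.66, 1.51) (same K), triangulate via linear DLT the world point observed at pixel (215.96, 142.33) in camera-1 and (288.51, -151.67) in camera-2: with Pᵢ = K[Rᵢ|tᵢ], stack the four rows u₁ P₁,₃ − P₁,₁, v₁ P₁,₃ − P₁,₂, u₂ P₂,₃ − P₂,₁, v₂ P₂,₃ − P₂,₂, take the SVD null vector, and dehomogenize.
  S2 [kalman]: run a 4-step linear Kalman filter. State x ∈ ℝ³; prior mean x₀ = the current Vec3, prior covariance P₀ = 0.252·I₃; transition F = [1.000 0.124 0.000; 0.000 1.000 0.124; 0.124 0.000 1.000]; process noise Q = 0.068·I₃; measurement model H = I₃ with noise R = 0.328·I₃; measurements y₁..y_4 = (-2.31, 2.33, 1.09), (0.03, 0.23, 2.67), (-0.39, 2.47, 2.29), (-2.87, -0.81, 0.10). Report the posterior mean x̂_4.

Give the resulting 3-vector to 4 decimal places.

after S1 (triangulate): (0.6632, -0.6250, 1.6853)
after S2 (kf_track): (-1.2572, 0.6976, 1.1355)

result = (-1.2572, 0.6976, 1.1355)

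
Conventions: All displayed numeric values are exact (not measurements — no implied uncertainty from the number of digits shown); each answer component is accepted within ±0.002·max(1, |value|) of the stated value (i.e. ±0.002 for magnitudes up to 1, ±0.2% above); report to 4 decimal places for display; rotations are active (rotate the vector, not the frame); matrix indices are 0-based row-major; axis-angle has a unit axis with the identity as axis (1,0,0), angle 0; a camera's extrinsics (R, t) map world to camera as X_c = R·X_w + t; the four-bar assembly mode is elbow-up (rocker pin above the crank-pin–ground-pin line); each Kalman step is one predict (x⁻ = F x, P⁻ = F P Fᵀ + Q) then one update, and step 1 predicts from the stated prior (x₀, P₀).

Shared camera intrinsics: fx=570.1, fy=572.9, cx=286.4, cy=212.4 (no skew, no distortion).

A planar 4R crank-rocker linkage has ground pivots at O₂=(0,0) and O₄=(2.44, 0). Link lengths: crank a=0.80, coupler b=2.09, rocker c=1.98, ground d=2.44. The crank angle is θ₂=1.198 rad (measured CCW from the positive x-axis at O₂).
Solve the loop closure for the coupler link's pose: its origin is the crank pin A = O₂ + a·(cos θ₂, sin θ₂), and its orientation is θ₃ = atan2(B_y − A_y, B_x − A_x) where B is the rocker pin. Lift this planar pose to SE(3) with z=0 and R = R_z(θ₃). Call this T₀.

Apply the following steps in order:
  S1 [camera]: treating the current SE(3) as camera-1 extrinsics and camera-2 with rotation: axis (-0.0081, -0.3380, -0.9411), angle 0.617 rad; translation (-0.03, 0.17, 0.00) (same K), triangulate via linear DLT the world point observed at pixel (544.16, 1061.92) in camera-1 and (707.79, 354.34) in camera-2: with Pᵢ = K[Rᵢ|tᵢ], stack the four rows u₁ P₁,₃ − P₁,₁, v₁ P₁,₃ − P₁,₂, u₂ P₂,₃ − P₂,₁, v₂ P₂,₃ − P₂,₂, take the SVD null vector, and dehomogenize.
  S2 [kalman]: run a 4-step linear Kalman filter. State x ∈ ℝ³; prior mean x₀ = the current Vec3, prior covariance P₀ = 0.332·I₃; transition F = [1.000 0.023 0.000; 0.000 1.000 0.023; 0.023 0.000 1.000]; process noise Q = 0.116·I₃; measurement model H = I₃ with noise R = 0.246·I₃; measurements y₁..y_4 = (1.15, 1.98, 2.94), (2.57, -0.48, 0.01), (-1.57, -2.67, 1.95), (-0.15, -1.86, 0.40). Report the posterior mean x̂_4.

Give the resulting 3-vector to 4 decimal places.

result = (0.0069, -1.4275, 0.9970)

source (fourbar_fk): coupler pose = R=[0.8228 -0.5684 0.0000; 0.5684 0.8228 0.0000; 0.0000 0.0000 1.0000], t=(0.2914, 0.7451, 0.0000)
after S1 (triangulate): (1.5599, 1.3150, 1.8300)
after S2 (kf_track): (0.0069, -1.4275, 0.9970)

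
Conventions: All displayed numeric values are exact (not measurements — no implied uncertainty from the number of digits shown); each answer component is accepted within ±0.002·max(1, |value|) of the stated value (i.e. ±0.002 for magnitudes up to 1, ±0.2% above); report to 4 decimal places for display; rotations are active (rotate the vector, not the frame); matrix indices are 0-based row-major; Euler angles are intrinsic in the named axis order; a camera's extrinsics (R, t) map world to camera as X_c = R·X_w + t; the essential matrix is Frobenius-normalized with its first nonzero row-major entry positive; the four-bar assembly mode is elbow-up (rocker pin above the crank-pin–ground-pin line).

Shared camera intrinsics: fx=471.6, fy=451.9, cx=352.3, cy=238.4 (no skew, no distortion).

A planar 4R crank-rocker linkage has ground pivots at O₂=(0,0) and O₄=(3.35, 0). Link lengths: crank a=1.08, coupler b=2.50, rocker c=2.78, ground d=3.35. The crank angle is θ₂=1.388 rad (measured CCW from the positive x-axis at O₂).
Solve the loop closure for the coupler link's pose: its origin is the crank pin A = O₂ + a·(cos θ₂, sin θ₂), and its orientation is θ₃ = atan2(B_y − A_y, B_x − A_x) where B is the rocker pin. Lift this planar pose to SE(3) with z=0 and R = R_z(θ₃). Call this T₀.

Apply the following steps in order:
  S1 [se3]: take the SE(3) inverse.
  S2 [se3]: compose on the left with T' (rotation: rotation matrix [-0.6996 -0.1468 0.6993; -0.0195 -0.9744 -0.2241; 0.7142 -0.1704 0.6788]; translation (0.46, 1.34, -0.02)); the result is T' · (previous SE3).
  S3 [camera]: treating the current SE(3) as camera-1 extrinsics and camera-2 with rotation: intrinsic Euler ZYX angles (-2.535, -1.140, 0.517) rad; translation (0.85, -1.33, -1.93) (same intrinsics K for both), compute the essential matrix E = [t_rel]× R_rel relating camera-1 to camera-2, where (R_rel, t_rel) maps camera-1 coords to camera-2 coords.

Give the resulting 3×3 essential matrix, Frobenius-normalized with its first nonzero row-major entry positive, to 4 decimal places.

matrix = [0.3939 -0.0920 -0.2800; 0.1587 0.1481 -0.5440; 0.4704 -0.3613 0.2513]

source (fourbar_fk): coupler pose = R=[0.8073 -0.5902 0.0000; 0.5902 0.8073 0.0000; 0.0000 0.0000 1.0000], t=(0.1963, 1.0620, 0.0000)
after S1 (invert_se3): R=[0.8073 0.5902 0.0000; -0.5902 0.8073 0.0000; 0.0000 0.0000 1.0000], t=(-0.7853, -0.7414, 0.0000)
after S2 (compose_se3): R=[-0.4781 -0.5314 0.6993; 0.5593 -0.7981 -0.2241; 0.6772 0.2840 0.6788], t=(1.1182, 2.0778, -0.4545)
after S3 (essential): [0.3939 -0.0920 -0.2800; 0.1587 0.1481 -0.5440; 0.4704 -0.3613 0.2513]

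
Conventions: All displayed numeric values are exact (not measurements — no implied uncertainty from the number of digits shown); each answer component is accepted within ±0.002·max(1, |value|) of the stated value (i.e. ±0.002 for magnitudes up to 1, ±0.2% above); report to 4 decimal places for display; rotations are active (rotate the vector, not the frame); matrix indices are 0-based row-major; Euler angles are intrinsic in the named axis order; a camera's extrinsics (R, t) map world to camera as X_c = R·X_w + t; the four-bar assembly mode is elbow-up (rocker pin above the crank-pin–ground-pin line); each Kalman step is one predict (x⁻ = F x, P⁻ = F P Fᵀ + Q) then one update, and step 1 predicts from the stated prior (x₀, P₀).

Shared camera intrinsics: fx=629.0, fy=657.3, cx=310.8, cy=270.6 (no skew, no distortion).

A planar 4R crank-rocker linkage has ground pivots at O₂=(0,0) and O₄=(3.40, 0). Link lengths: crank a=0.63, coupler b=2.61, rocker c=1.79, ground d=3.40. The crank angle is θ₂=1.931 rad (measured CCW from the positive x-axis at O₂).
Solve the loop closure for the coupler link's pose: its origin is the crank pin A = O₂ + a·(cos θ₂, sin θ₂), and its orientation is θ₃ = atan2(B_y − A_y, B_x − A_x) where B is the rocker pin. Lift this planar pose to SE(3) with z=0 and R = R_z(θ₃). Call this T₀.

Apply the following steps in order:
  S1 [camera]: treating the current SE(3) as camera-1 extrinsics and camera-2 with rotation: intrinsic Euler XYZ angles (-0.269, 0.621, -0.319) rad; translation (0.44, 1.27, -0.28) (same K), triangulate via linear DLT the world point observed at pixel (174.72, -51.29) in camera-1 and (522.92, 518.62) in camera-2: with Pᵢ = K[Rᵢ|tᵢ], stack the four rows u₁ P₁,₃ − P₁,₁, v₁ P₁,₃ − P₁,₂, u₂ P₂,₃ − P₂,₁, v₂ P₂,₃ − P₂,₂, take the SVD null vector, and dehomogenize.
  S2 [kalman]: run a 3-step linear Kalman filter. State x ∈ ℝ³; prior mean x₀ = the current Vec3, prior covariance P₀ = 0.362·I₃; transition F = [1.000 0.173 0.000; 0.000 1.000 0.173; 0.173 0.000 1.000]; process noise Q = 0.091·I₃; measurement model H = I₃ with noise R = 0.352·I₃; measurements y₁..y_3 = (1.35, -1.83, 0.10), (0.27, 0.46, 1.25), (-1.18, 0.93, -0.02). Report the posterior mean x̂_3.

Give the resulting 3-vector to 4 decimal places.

source (fourbar_fk): coupler pose = R=[0.9526 -0.3042 0.0000; 0.3042 0.9526 0.0000; 0.0000 0.0000 1.0000], t=(-0.2221, 0.5896, 0.0000)
after S1 (triangulate): (-0.6187, -1.3637, 1.8331)
after S2 (kf_track): (-0.4078, 0.1213, 0.6712)

result = (-0.4078, 0.1213, 0.6712)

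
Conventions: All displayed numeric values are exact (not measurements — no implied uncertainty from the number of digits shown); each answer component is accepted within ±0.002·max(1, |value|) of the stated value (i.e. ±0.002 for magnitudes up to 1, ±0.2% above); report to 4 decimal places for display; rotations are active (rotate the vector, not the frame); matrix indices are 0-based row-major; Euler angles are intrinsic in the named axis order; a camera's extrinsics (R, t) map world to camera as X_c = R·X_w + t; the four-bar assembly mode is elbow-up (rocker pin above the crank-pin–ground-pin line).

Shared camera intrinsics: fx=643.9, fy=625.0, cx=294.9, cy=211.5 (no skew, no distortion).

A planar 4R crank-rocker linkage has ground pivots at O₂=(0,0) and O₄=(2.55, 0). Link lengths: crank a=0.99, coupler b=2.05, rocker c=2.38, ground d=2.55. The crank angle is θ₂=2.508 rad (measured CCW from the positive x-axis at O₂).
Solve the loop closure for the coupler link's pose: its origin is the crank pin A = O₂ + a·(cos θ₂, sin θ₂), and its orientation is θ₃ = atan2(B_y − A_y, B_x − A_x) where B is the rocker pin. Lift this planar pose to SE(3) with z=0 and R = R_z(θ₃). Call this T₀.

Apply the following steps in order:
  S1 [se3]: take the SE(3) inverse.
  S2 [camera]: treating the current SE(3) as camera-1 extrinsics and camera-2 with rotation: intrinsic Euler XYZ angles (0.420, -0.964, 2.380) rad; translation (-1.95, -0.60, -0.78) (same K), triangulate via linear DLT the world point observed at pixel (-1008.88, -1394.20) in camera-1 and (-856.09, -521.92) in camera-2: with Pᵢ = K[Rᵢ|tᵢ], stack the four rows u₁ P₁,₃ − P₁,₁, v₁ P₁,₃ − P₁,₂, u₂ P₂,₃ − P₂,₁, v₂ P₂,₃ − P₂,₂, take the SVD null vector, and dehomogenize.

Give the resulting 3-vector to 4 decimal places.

source (fourbar_fk): coupler pose = R=[0.8322 -0.5545 0.0000; 0.5545 0.8322 0.0000; 0.0000 0.0000 1.0000], t=(-0.7978, 0.5861, 0.0000)
after S1 (invert_se3): R=[0.8322 0.5545 0.0000; -0.5545 0.8322 0.0000; 0.0000 0.0000 1.0000], t=(0.3389, -0.9302, 0.0000)
after S2 (triangulate): (-0.9503, -1.3237, 0.5857)

result = (-0.9503, -1.3237, 0.5857)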